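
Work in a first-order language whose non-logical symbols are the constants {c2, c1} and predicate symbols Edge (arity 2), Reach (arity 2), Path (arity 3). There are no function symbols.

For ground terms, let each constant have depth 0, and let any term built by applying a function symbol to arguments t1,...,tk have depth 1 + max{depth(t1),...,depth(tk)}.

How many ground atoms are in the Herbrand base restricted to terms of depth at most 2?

First count ground terms of depth ≤ 2.
With no function symbols every ground term is a constant, so there are exactly 2 ground terms at every depth bound.
N_0 = 2
N_1 = 2
N_2 = 2
Explicitly: c2, c1.
So |H| = 2.
A ground atom is a predicate applied to a tuple of terms from H, so the count is the sum over predicates of |H|^arity:
  Edge: 2^2 = 4;  Reach: 2^2 = 4;  Path: 2^3 = 8
Total ground atoms: 4 + 4 + 8 = 16.

16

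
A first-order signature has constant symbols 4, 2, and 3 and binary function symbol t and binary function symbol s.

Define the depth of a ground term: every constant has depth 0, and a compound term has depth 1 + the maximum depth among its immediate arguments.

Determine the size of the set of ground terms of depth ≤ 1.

Write N_k for the number of ground terms of depth ≤ k. A term of depth ≤ k is either a constant or a function symbol applied to arguments of depth ≤ k−1, so N_k = 3 + N_{k-1}^2 + N_{k-1}^2.
N_0 = 3
N_1 = 3 + 3^2 + 3^2 = 21

21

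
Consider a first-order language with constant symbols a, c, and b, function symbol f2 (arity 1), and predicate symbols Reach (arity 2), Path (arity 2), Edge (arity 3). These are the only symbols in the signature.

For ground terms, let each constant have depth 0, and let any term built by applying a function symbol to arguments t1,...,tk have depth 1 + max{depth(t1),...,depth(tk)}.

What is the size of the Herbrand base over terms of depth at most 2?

First count ground terms of depth ≤ 2.
Write N_k for the number of ground terms of depth ≤ k. A term of depth ≤ k is either a constant or a function symbol applied to arguments of depth ≤ k−1, so N_k = 3 + N_{k-1}.
N_0 = 3
N_1 = 3 + 3 = 6
N_2 = 3 + 6 = 9
So |H| = 9.
A ground atom is a predicate applied to a tuple of terms from H, so the count is the sum over predicates of |H|^arity:
  Reach: 9^2 = 81;  Path: 9^2 = 81;  Edge: 9^3 = 729
Total ground atoms: 81 + 81 + 729 = 891.

891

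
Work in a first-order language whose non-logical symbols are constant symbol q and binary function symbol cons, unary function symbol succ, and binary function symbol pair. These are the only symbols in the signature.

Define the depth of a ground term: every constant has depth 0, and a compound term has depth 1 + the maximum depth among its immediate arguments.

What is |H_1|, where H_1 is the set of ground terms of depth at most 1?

4

Count level by level. With function symbols cons/2, succ/1, pair/2, the terms of depth ≤ k are the 1 constant together with each function applied to depth-≤(k−1) tuples, so N_k = 1 + N_{k-1}^2 + N_{k-1} + N_{k-1}^2.
N_0 = 1
N_1 = 1 + 1^2 + 1 + 1^2 = 4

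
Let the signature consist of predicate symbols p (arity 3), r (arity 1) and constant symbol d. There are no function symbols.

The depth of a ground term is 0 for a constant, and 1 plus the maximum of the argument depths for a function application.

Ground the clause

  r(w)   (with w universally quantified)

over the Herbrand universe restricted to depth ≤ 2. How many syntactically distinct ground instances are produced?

Ground terms of depth ≤ 2:
  With no function symbols every ground term is a constant, so there is exactly 1 ground term at every depth bound.
  N_0 = 1
  N_1 = 1
  N_2 = 1
  Explicitly: d.
So there is exactly 1 ground term available for substitution.
The variable w ranges independently over the available ground terms, and distinct assignments produce distinct instances.
Number of ground instances = 1.

1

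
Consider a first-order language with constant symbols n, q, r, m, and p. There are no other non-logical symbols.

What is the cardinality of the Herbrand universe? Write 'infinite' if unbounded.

5

There are no function symbols, so every ground term is one of the 5 constants.
The Herbrand universe is {n, q, r, m, p}, which is finite with 5 elements.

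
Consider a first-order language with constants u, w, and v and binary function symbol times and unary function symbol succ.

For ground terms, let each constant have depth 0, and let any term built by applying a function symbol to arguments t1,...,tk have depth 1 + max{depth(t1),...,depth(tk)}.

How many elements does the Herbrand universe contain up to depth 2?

243

Let N_k = |{terms of depth ≤ k}|. Then N_0 = 3 and N_k = 3 + N_{k-1}^2 + N_{k-1} for k ≥ 1 (one summand per function symbol, arity giving the exponent).
N_0 = 3
N_1 = 3 + 3^2 + 3 = 15
N_2 = 3 + 15^2 + 15 = 243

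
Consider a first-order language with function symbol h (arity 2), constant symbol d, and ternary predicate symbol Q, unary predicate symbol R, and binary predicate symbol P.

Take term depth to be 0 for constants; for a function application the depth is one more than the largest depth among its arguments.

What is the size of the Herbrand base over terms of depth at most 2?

First count ground terms of depth ≤ 2.
Let N_k = |{terms of depth ≤ k}|. Then N_0 = 1 and N_k = 1 + N_{k-1}^2 for k ≥ 1 (one summand per function symbol, arity giving the exponent).
N_0 = 1
N_1 = 1 + 1^2 = 2
N_2 = 1 + 2^2 = 5
Explicitly: d, h(d, d), h(d, h(d, d)), h(h(d, d), d), h(h(d, d), h(d, d)).
So |H| = 5.
A ground atom is a predicate applied to a tuple of terms from H, so the count is the sum over predicates of |H|^arity:
  Q: 5^3 = 125;  R: 5;  P: 5^2 = 25
Total ground atoms: 125 + 5 + 25 = 155.

155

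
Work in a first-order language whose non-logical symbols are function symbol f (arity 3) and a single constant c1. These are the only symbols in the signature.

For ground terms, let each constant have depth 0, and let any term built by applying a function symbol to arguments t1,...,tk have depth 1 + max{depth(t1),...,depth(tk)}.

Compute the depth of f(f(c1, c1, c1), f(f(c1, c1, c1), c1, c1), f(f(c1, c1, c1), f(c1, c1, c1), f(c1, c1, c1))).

depth(f(c1, c1, c1)) = 1 + max(0, 0, 0) = 1
depth(f(f(c1, c1, c1), c1, c1)) = 1 + max(1, 0, 0) = 2
depth(f(f(c1, c1, c1), f(c1, c1, c1), f(c1, c1, c1))) = 1 + max(1, 1, 1) = 2
depth(f(f(c1, c1, c1), f(f(c1, c1, c1), c1, c1), f(f(c1, c1, c1), f(c1, c1, c1), f(c1, c1, c1)))) = 1 + max(1, 2, 2) = 3

3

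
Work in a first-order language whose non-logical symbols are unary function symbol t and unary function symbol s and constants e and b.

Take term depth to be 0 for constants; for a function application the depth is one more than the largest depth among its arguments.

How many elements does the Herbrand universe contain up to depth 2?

Let N_k count ground terms of depth at most k. Each non-constant term of depth ≤ k is some function symbol applied to depth-≤(k−1) arguments, giving N_k = 2 + N_{k-1} + N_{k-1}.
N_0 = 2
N_1 = 2 + 2 + 2 = 6
N_2 = 2 + 6 + 6 = 14

14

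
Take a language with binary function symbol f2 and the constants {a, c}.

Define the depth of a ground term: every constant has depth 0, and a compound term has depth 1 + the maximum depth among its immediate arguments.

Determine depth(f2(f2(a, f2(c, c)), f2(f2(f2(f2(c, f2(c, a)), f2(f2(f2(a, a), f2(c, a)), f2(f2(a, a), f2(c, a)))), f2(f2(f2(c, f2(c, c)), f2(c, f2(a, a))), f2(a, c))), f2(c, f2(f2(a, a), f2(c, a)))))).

7

depth(f2(c, c)) = 1 + max(0, 0) = 1
depth(f2(a, f2(c, c))) = 1 + max(0, 1) = 2
depth(f2(c, a)) = 1 + max(0, 0) = 1
depth(f2(c, f2(c, a))) = 1 + max(0, 1) = 2
depth(f2(a, a)) = 1 + max(0, 0) = 1
depth(f2(f2(a, a), f2(c, a))) = 1 + max(1, 1) = 2
depth(f2(f2(f2(a, a), f2(c, a)), f2(f2(a, a), f2(c, a)))) = 1 + max(2, 2) = 3
depth(f2(f2(c, f2(c, a)), f2(f2(f2(a, a), f2(c, a)), f2(f2(a, a), f2(c, a))))) = 1 + max(2, 3) = 4
depth(f2(c, f2(c, c))) = 1 + max(0, 1) = 2
depth(f2(c, f2(a, a))) = 1 + max(0, 1) = 2
depth(f2(f2(c, f2(c, c)), f2(c, f2(a, a)))) = 1 + max(2, 2) = 3
depth(f2(a, c)) = 1 + max(0, 0) = 1
depth(f2(f2(f2(c, f2(c, c)), f2(c, f2(a, a))), f2(a, c))) = 1 + max(3, 1) = 4
depth(f2(f2(f2(c, f2(c, a)), f2(f2(f2(a, a), f2(c, a)), f2(f2(a, a), f2(c, a)))), f2(f2(f2(c, f2(c, c)), f2(c, f2(a, a))), f2(a, c)))) = 1 + max(4, 4) = 5
depth(f2(c, f2(f2(a, a), f2(c, a)))) = 1 + max(0, 2) = 3
depth(f2(f2(f2(f2(c, f2(c, a)), f2(f2(f2(a, a), f2(c, a)), f2(f2(a, a), f2(c, a)))), f2(f2(f2(c, f2(c, c)), f2(c, f2(a, a))), f2(a, c))), f2(c, f2(f2(a, a), f2(c, a))))) = 1 + max(5, 3) = 6
depth(f2(f2(a, f2(c, c)), f2(f2(f2(f2(c, f2(c, a)), f2(f2(f2(a, a), f2(c, a)), f2(f2(a, a), f2(c, a)))), f2(f2(f2(c, f2(c, c)), f2(c, f2(a, a))), f2(a, c))), f2(c, f2(f2(a, a), f2(c, a)))))) = 1 + max(2, 6) = 7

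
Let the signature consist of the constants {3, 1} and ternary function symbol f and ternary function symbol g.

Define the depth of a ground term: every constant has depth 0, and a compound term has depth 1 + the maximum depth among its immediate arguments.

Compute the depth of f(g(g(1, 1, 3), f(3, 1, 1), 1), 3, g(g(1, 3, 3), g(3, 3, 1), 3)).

3

depth(g(1, 1, 3)) = 1 + max(0, 0, 0) = 1
depth(f(3, 1, 1)) = 1 + max(0, 0, 0) = 1
depth(g(g(1, 1, 3), f(3, 1, 1), 1)) = 1 + max(1, 1, 0) = 2
depth(g(1, 3, 3)) = 1 + max(0, 0, 0) = 1
depth(g(3, 3, 1)) = 1 + max(0, 0, 0) = 1
depth(g(g(1, 3, 3), g(3, 3, 1), 3)) = 1 + max(1, 1, 0) = 2
depth(f(g(g(1, 1, 3), f(3, 1, 1), 1), 3, g(g(1, 3, 3), g(3, 3, 1), 3))) = 1 + max(2, 0, 2) = 3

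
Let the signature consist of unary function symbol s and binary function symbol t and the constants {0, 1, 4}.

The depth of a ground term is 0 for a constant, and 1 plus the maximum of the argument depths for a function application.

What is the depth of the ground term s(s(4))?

2

depth(s(4)) = 1 + depth(4) = 1 + 0 = 1
depth(s(s(4))) = 1 + depth(s(4)) = 1 + 1 = 2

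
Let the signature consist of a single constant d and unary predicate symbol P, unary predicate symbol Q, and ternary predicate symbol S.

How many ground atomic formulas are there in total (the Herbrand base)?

3

With no function symbols, the Herbrand universe is just the 1 constant.
Ground atoms per predicate: P: 1, Q: 1, S: 1^3 = 1.
Herbrand base size = 1 + 1 + 1 = 3.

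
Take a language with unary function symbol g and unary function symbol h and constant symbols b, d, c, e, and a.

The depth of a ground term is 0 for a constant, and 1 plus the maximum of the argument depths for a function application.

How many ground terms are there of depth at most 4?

Let N_k = |{terms of depth ≤ k}|. Then N_0 = 5 and N_k = 5 + N_{k-1} + N_{k-1} for k ≥ 1 (one summand per function symbol, arity giving the exponent).
N_0 = 5
N_1 = 5 + 5 + 5 = 15
N_2 = 5 + 15 + 15 = 35
N_3 = 5 + 35 + 35 = 75
N_4 = 5 + 75 + 75 = 155

155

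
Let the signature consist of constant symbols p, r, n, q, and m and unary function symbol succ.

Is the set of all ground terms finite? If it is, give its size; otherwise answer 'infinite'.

infinite

The signature has at least one function symbol (succ, arity 1) and at least one constant (p).
Iterating succ gives infinitely many distinct ground terms: p, succ(p), succ(succ(p)), ...
So the Herbrand universe is infinite.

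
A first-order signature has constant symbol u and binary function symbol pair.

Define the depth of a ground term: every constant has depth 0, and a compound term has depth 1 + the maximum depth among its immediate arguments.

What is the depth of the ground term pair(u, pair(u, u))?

depth(pair(u, u)) = 1 + max(0, 0) = 1
depth(pair(u, pair(u, u))) = 1 + max(0, 1) = 2

2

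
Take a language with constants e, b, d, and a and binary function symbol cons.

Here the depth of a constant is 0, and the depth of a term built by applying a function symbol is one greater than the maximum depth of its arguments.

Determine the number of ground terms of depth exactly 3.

162816

If N_k denotes the number of depth-≤k ground terms, the 4 constants give N_0 = 4, and each function symbol of arity r contributes N_{k-1}^r new terms at level k: N_k = 4 + N_{k-1}^2.
N_0 = 4
N_1 = 4 + 4^2 = 20
N_2 = 4 + 20^2 = 404
N_3 = 4 + 404^2 = 163220
Terms of depth exactly 3: N_3 − N_2 = 163220 − 404 = 162816.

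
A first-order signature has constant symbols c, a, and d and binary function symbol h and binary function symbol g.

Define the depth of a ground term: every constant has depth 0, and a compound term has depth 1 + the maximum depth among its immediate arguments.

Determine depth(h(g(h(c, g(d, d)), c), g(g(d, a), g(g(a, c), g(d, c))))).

depth(g(d, d)) = 1 + max(0, 0) = 1
depth(h(c, g(d, d))) = 1 + max(0, 1) = 2
depth(g(h(c, g(d, d)), c)) = 1 + max(2, 0) = 3
depth(g(d, a)) = 1 + max(0, 0) = 1
depth(g(a, c)) = 1 + max(0, 0) = 1
depth(g(d, c)) = 1 + max(0, 0) = 1
depth(g(g(a, c), g(d, c))) = 1 + max(1, 1) = 2
depth(g(g(d, a), g(g(a, c), g(d, c)))) = 1 + max(1, 2) = 3
depth(h(g(h(c, g(d, d)), c), g(g(d, a), g(g(a, c), g(d, c))))) = 1 + max(3, 3) = 4

4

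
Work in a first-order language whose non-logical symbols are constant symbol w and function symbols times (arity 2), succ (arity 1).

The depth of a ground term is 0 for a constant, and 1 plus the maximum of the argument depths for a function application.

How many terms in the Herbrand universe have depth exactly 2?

Write N_k for the number of ground terms of depth ≤ k. A term of depth ≤ k is either a constant or a function symbol applied to arguments of depth ≤ k−1, so N_k = 1 + N_{k-1}^2 + N_{k-1}.
N_0 = 1
N_1 = 1 + 1^2 + 1 = 3
N_2 = 1 + 3^2 + 3 = 13
Terms of depth exactly 2: N_2 − N_1 = 13 − 3 = 10.

10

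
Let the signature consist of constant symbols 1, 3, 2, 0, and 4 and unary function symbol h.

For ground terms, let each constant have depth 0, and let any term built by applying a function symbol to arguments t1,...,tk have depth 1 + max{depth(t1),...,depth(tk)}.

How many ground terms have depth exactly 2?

5

Write N_k for the number of ground terms of depth ≤ k. A term of depth ≤ k is either a constant or a function symbol applied to arguments of depth ≤ k−1, so N_k = 5 + N_{k-1}.
N_0 = 5
N_1 = 5 + 5 = 10
N_2 = 5 + 10 = 15
Terms of depth exactly 2: N_2 − N_1 = 15 − 10 = 5.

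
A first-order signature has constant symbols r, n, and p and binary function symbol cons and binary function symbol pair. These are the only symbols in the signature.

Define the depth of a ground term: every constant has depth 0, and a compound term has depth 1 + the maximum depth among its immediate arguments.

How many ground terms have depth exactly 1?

If N_k denotes the number of depth-≤k ground terms, the 3 constants give N_0 = 3, and each function symbol of arity r contributes N_{k-1}^r new terms at level k: N_k = 3 + N_{k-1}^2 + N_{k-1}^2.
N_0 = 3
N_1 = 3 + 3^2 + 3^2 = 21
Terms of depth exactly 1: N_1 − N_0 = 21 − 3 = 18.

18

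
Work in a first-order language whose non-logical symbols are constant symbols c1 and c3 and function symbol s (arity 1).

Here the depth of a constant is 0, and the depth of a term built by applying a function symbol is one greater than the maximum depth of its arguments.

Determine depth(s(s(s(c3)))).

depth(s(c3)) = 1 + depth(c3) = 1 + 0 = 1
depth(s(s(c3))) = 1 + depth(s(c3)) = 1 + 1 = 2
depth(s(s(s(c3)))) = 1 + depth(s(s(c3))) = 1 + 2 = 3

3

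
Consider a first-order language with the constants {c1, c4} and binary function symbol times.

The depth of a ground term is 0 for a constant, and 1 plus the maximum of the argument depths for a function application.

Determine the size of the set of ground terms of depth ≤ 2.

Write N_k for the number of ground terms of depth ≤ k. A term of depth ≤ k is either a constant or a function symbol applied to arguments of depth ≤ k−1, so N_k = 2 + N_{k-1}^2.
N_0 = 2
N_1 = 2 + 2^2 = 6
N_2 = 2 + 6^2 = 38

38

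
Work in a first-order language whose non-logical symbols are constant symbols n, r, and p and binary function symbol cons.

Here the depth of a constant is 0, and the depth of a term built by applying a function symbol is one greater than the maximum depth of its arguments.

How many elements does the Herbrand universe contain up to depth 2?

Let N_k count ground terms of depth at most k. Each non-constant term of depth ≤ k is some function symbol applied to depth-≤(k−1) arguments, giving N_k = 3 + N_{k-1}^2.
N_0 = 3
N_1 = 3 + 3^2 = 12
N_2 = 3 + 12^2 = 147

147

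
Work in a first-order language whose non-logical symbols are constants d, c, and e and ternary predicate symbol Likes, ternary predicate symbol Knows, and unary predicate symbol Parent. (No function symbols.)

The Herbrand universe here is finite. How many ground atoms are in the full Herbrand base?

With no function symbols, the Herbrand universe is just the 3 constants.
Ground atoms per predicate: Likes: 3^3 = 27, Knows: 3^3 = 27, Parent: 3.
Herbrand base size = 27 + 27 + 3 = 57.

57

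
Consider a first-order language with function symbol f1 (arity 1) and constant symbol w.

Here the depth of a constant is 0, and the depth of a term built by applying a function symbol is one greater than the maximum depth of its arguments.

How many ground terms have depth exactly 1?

Write N_k for the number of ground terms of depth ≤ k. A term of depth ≤ k is either a constant or a function symbol applied to arguments of depth ≤ k−1, so N_k = 1 + N_{k-1}.
N_0 = 1
N_1 = 1 + 1 = 2
Terms of depth exactly 1: N_1 − N_0 = 2 − 1 = 1.

1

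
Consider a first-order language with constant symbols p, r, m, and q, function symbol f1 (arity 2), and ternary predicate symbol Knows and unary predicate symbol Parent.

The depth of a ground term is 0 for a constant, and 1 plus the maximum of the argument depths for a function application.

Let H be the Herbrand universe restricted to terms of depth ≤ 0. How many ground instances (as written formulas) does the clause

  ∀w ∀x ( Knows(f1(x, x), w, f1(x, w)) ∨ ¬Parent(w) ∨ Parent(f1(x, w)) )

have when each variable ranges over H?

16

Ground terms of depth ≤ 0:
  Write N_k for the number of ground terms of depth ≤ k. A term of depth ≤ k is either a constant or a function symbol applied to arguments of depth ≤ k−1, so N_k = 4 + N_{k-1}^2.
  N_0 = 4
  Explicitly: p, r, m, q.
So there are 4 ground terms available for substitution.
The clause has 2 distinct variables (w, x), each appearing in the body. In the free term algebra distinct substitutions yield syntactically distinct ground instances.
Number of ground instances = 4^2 = 16.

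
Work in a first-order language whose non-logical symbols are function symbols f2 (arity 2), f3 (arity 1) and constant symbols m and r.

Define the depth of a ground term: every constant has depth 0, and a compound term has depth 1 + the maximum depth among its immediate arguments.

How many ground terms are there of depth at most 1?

8

Let N_k count ground terms of depth at most k. Each non-constant term of depth ≤ k is some function symbol applied to depth-≤(k−1) arguments, giving N_k = 2 + N_{k-1}^2 + N_{k-1}.
N_0 = 2
N_1 = 2 + 2^2 + 2 = 8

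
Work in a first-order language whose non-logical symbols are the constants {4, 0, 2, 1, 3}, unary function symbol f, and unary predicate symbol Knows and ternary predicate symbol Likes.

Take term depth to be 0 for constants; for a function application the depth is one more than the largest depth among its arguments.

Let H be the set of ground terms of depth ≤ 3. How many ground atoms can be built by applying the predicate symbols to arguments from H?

First count ground terms of depth ≤ 3.
Count level by level. With function symbols f/1, the terms of depth ≤ k are the 5 constants together with each function applied to depth-≤(k−1) tuples, so N_k = 5 + N_{k-1}.
N_0 = 5
N_1 = 5 + 5 = 10
N_2 = 5 + 10 = 15
N_3 = 5 + 15 = 20
So |H| = 20.
Ground atoms are formed by filling each argument slot of a predicate with a term from H, so an r-ary predicate gives |H|^r atoms:
  Knows: 20;  Likes: 20^3 = 8000
Total ground atoms: 20 + 8000 = 8020.

8020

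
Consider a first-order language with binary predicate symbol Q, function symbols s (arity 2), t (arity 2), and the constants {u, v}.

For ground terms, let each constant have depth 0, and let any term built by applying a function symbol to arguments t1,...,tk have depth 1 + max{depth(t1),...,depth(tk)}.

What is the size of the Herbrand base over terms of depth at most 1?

100

First count ground terms of depth ≤ 1.
Count level by level. With function symbols s/2, t/2, the terms of depth ≤ k are the 2 constants together with each function applied to depth-≤(k−1) tuples, so N_k = 2 + N_{k-1}^2 + N_{k-1}^2.
N_0 = 2
N_1 = 2 + 2^2 + 2^2 = 10
So |H| = 10.
Ground atoms are formed by filling each argument slot of a predicate with a term from H, so an r-ary predicate gives |H|^r atoms:
  Q: 10^2 = 100
Total ground atoms: 100.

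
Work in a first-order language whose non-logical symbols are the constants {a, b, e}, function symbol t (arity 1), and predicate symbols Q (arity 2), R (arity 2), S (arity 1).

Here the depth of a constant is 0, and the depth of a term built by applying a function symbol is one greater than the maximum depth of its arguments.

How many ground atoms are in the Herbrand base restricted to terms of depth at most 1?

First count ground terms of depth ≤ 1.
If N_k denotes the number of depth-≤k ground terms, the 3 constants give N_0 = 3, and each function symbol of arity r contributes N_{k-1}^r new terms at level k: N_k = 3 + N_{k-1}.
N_0 = 3
N_1 = 3 + 3 = 6
Explicitly: a, b, e, t(a), t(b), t(e).
So |H| = 6.
Each predicate of arity r yields |H|^r ground atoms (one per choice of an r-tuple from H):
  Q: 6^2 = 36;  R: 6^2 = 36;  S: 6
Total ground atoms: 36 + 36 + 6 = 78.

78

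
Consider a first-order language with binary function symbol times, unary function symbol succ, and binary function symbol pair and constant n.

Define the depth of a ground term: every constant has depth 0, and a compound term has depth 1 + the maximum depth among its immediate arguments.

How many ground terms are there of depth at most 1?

Let N_k = |{terms of depth ≤ k}|. Then N_0 = 1 and N_k = 1 + N_{k-1}^2 + N_{k-1} + N_{k-1}^2 for k ≥ 1 (one summand per function symbol, arity giving the exponent).
N_0 = 1
N_1 = 1 + 1^2 + 1 + 1^2 = 4
Explicitly: n, times(n, n), succ(n), pair(n, n).

4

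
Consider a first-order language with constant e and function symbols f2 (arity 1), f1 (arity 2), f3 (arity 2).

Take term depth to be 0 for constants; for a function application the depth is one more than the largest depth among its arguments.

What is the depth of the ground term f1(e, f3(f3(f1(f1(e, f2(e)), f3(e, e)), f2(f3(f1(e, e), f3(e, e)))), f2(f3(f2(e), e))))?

depth(f2(e)) = 1 + depth(e) = 1 + 0 = 1
depth(f1(e, f2(e))) = 1 + max(0, 1) = 2
depth(f3(e, e)) = 1 + max(0, 0) = 1
depth(f1(f1(e, f2(e)), f3(e, e))) = 1 + max(2, 1) = 3
depth(f1(e, e)) = 1 + max(0, 0) = 1
depth(f3(f1(e, e), f3(e, e))) = 1 + max(1, 1) = 2
depth(f2(f3(f1(e, e), f3(e, e)))) = 1 + depth(f3(f1(e, e), f3(e, e))) = 1 + 2 = 3
depth(f3(f1(f1(e, f2(e)), f3(e, e)), f2(f3(f1(e, e), f3(e, e))))) = 1 + max(3, 3) = 4
depth(f3(f2(e), e)) = 1 + max(1, 0) = 2
depth(f2(f3(f2(e), e))) = 1 + depth(f3(f2(e), e)) = 1 + 2 = 3
depth(f3(f3(f1(f1(e, f2(e)), f3(e, e)), f2(f3(f1(e, e), f3(e, e)))), f2(f3(f2(e), e)))) = 1 + max(4, 3) = 5
depth(f1(e, f3(f3(f1(f1(e, f2(e)), f3(e, e)), f2(f3(f1(e, e), f3(e, e)))), f2(f3(f2(e), e))))) = 1 + max(0, 5) = 6

6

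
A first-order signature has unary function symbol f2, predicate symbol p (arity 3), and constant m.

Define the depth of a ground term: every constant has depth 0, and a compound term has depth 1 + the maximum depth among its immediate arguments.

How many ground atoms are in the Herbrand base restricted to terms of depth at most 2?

First count ground terms of depth ≤ 2.
Let N_k count ground terms of depth at most k. Each non-constant term of depth ≤ k is some function symbol applied to depth-≤(k−1) arguments, giving N_k = 1 + N_{k-1}.
N_0 = 1
N_1 = 1 + 1 = 2
N_2 = 1 + 2 = 3
So |H| = 3.
Ground atoms are formed by filling each argument slot of a predicate with a term from H, so an r-ary predicate gives |H|^r atoms:
  p: 3^3 = 27
Total ground atoms: 27.

27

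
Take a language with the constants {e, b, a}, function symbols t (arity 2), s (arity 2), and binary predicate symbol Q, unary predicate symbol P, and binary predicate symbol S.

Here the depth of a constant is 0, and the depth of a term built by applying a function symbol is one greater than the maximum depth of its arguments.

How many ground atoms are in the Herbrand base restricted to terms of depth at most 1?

903

First count ground terms of depth ≤ 1.
Let N_k count ground terms of depth at most k. Each non-constant term of depth ≤ k is some function symbol applied to depth-≤(k−1) arguments, giving N_k = 3 + N_{k-1}^2 + N_{k-1}^2.
N_0 = 3
N_1 = 3 + 3^2 + 3^2 = 21
So |H| = 21.
For each predicate symbol, the number of ground atoms is |H| raised to its arity; summing:
  Q: 21^2 = 441;  P: 21;  S: 21^2 = 441
Total ground atoms: 441 + 21 + 441 = 903.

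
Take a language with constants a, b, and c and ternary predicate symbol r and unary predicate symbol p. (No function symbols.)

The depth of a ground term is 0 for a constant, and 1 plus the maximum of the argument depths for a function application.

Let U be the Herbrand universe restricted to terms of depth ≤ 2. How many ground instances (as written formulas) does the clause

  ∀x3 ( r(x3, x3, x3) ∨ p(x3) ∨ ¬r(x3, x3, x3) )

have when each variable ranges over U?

Ground terms of depth ≤ 2:
  With no function symbols every ground term is a constant, so there are exactly 3 ground terms at every depth bound.
  N_0 = 3
  N_1 = 3
  N_2 = 3
So there are 3 ground terms available for substitution.
The variable x3 ranges independently over the available ground terms, and distinct assignments produce distinct instances.
Number of ground instances = 3.

3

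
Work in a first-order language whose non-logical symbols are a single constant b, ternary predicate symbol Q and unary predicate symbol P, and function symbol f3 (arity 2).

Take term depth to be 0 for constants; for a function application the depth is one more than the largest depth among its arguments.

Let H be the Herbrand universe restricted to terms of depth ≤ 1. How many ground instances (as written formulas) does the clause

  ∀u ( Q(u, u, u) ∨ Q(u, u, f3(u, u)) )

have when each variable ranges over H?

2

Ground terms of depth ≤ 1:
  If N_k denotes the number of depth-≤k ground terms, the 1 constant gives N_0 = 1, and each function symbol of arity r contributes N_{k-1}^r new terms at level k: N_k = 1 + N_{k-1}^2.
  N_0 = 1
  N_1 = 1 + 1^2 = 2
So there are 2 ground terms available for substitution.
The body mentions the single quantified variable u; since ground terms form a free algebra, no two substitutions collapse to the same formula.
Number of ground instances = 2.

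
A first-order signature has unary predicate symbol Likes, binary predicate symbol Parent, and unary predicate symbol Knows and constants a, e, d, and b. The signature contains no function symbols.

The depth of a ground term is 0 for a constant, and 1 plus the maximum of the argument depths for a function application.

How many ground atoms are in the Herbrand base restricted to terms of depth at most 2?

First count ground terms of depth ≤ 2.
With no function symbols every ground term is a constant, so there are exactly 4 ground terms at every depth bound.
N_0 = 4
N_1 = 4
N_2 = 4
Explicitly: a, e, d, b.
So |H| = 4.
A ground atom is a predicate applied to a tuple of terms from H, so the count is the sum over predicates of |H|^arity:
  Likes: 4;  Parent: 4^2 = 16;  Knows: 4
Total ground atoms: 4 + 16 + 4 = 24.

24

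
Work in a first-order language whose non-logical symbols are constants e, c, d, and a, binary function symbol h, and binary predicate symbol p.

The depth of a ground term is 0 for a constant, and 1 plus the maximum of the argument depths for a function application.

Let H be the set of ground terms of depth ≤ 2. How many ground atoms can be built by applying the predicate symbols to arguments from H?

First count ground terms of depth ≤ 2.
Let N_k = |{terms of depth ≤ k}|. Then N_0 = 4 and N_k = 4 + N_{k-1}^2 for k ≥ 1 (one summand per function symbol, arity giving the exponent).
N_0 = 4
N_1 = 4 + 4^2 = 20
N_2 = 4 + 20^2 = 404
So |H| = 404.
Each predicate of arity r yields |H|^r ground atoms (one per choice of an r-tuple from H):
  p: 404^2 = 163216
Total ground atoms: 163216.

163216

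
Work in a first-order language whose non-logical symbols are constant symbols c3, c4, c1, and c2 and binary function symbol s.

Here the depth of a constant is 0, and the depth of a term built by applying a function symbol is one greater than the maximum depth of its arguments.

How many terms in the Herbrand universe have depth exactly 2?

384

If N_k denotes the number of depth-≤k ground terms, the 4 constants give N_0 = 4, and each function symbol of arity r contributes N_{k-1}^r new terms at level k: N_k = 4 + N_{k-1}^2.
N_0 = 4
N_1 = 4 + 4^2 = 20
N_2 = 4 + 20^2 = 404
Terms of depth exactly 2: N_2 − N_1 = 404 − 20 = 384.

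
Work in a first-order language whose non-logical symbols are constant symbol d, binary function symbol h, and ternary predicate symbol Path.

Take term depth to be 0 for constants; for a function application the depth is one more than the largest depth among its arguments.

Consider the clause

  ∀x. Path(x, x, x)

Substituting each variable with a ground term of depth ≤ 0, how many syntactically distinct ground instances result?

1

Ground terms of depth ≤ 0:
  Write N_k for the number of ground terms of depth ≤ k. A term of depth ≤ k is either a constant or a function symbol applied to arguments of depth ≤ k−1, so N_k = 1 + N_{k-1}^2.
  N_0 = 1
  Explicitly: d.
So there is exactly 1 ground term available for substitution.
The clause has 1 distinct variable (x), which appears in the body. In the free term algebra distinct substitutions yield syntactically distinct ground instances.
Number of ground instances = 1.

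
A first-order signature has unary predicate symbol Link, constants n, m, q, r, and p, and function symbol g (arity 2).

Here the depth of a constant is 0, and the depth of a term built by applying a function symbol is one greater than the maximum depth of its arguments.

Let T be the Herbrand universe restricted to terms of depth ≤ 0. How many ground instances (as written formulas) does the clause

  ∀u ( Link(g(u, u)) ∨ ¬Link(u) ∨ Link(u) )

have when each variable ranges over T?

Ground terms of depth ≤ 0:
  If N_k denotes the number of depth-≤k ground terms, the 5 constants give N_0 = 5, and each function symbol of arity r contributes N_{k-1}^r new terms at level k: N_k = 5 + N_{k-1}^2.
  N_0 = 5
  Explicitly: n, m, q, r, p.
So there are 5 ground terms available for substitution.
The clause has 1 distinct variable (u), which appears in the body. In the free term algebra distinct substitutions yield syntactically distinct ground instances.
Number of ground instances = 5.

5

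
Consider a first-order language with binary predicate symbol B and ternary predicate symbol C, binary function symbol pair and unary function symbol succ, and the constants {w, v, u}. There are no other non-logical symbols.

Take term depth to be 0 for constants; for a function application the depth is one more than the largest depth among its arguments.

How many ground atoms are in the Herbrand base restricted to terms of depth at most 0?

First count ground terms of depth ≤ 0.
If N_k denotes the number of depth-≤k ground terms, the 3 constants give N_0 = 3, and each function symbol of arity r contributes N_{k-1}^r new terms at level k: N_k = 3 + N_{k-1}^2 + N_{k-1}.
N_0 = 3
So |H| = 3.
For each predicate symbol, the number of ground atoms is |H| raised to its arity; summing:
  B: 3^2 = 9;  C: 3^3 = 27
Total ground atoms: 9 + 27 = 36.

36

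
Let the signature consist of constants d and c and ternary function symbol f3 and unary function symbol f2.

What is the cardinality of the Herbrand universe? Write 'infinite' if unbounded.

infinite

The signature has at least one function symbol (f3, arity 3) and at least one constant (d).
Iterating f3 gives infinitely many distinct ground terms: d, f3(d, d, d), f3(f3(d, d, d), f3(d, d, d), f3(d, d, d)), ...
So the Herbrand universe is infinite.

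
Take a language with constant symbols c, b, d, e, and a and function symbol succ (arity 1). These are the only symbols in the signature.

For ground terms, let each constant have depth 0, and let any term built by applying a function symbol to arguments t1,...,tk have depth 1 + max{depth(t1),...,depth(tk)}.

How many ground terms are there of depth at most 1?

If N_k denotes the number of depth-≤k ground terms, the 5 constants give N_0 = 5, and each function symbol of arity r contributes N_{k-1}^r new terms at level k: N_k = 5 + N_{k-1}.
N_0 = 5
N_1 = 5 + 5 = 10
Explicitly: c, b, d, e, a, succ(c), succ(b), succ(d), succ(e), succ(a).

10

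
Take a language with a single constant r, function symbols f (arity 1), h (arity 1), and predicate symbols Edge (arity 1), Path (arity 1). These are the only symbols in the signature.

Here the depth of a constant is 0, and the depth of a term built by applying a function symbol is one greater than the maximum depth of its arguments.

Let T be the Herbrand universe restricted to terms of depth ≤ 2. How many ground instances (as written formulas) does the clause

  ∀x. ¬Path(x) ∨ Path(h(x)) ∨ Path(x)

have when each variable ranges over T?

Ground terms of depth ≤ 2:
  Write N_k for the number of ground terms of depth ≤ k. A term of depth ≤ k is either a constant or a function symbol applied to arguments of depth ≤ k−1, so N_k = 1 + N_{k-1} + N_{k-1}.
  N_0 = 1
  N_1 = 1 + 1 + 1 = 3
  N_2 = 1 + 3 + 3 = 7
So there are 7 ground terms available for substitution.
The body mentions the single quantified variable x; since ground terms form a free algebra, no two substitutions collapse to the same formula.
Number of ground instances = 7.

7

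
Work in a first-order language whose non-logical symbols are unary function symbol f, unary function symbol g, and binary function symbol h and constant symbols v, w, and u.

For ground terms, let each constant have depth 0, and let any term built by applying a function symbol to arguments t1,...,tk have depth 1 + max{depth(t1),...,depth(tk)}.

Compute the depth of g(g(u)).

depth(g(u)) = 1 + depth(u) = 1 + 0 = 1
depth(g(g(u))) = 1 + depth(g(u)) = 1 + 1 = 2

2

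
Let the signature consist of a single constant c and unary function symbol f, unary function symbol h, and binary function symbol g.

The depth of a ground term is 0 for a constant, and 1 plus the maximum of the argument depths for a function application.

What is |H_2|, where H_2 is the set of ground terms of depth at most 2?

25

Count level by level. With function symbols f/1, h/1, g/2, the terms of depth ≤ k are the 1 constant together with each function applied to depth-≤(k−1) tuples, so N_k = 1 + N_{k-1} + N_{k-1} + N_{k-1}^2.
N_0 = 1
N_1 = 1 + 1 + 1 + 1^2 = 4
N_2 = 1 + 4 + 4 + 4^2 = 25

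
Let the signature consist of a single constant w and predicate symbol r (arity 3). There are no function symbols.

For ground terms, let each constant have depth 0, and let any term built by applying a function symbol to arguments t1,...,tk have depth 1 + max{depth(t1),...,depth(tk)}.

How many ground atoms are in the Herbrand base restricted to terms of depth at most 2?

1

First count ground terms of depth ≤ 2.
With no function symbols every ground term is a constant, so there is exactly 1 ground term at every depth bound.
N_0 = 1
N_1 = 1
N_2 = 1
Explicitly: w.
So |H| = 1.
A ground atom is a predicate applied to a tuple of terms from H, so the count is the sum over predicates of |H|^arity:
  r: 1^3 = 1
Total ground atoms: 1.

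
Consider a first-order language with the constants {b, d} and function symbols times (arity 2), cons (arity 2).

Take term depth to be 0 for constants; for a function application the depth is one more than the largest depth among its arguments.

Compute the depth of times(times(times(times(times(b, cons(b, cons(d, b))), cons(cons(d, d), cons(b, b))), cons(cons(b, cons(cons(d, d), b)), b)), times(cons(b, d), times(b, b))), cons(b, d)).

depth(cons(d, b)) = 1 + max(0, 0) = 1
depth(cons(b, cons(d, b))) = 1 + max(0, 1) = 2
depth(times(b, cons(b, cons(d, b)))) = 1 + max(0, 2) = 3
depth(cons(d, d)) = 1 + max(0, 0) = 1
depth(cons(b, b)) = 1 + max(0, 0) = 1
depth(cons(cons(d, d), cons(b, b))) = 1 + max(1, 1) = 2
depth(times(times(b, cons(b, cons(d, b))), cons(cons(d, d), cons(b, b)))) = 1 + max(3, 2) = 4
depth(cons(cons(d, d), b)) = 1 + max(1, 0) = 2
depth(cons(b, cons(cons(d, d), b))) = 1 + max(0, 2) = 3
depth(cons(cons(b, cons(cons(d, d), b)), b)) = 1 + max(3, 0) = 4
depth(times(times(times(b, cons(b, cons(d, b))), cons(cons(d, d), cons(b, b))), cons(cons(b, cons(cons(d, d), b)), b))) = 1 + max(4, 4) = 5
depth(cons(b, d)) = 1 + max(0, 0) = 1
depth(times(b, b)) = 1 + max(0, 0) = 1
depth(times(cons(b, d), times(b, b))) = 1 + max(1, 1) = 2
depth(times(times(times(times(b, cons(b, cons(d, b))), cons(cons(d, d), cons(b, b))), cons(cons(b, cons(cons(d, d), b)), b)), times(cons(b, d), times(b, b)))) = 1 + max(5, 2) = 6
depth(times(times(times(times(times(b, cons(b, cons(d, b))), cons(cons(d, d), cons(b, b))), cons(cons(b, cons(cons(d, d), b)), b)), times(cons(b, d), times(b, b))), cons(b, d))) = 1 + max(6, 1) = 7

7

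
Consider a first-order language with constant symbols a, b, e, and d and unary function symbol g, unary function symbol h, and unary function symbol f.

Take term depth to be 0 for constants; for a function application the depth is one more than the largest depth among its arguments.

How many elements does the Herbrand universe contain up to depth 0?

4

Let N_k count ground terms of depth at most k. Each non-constant term of depth ≤ k is some function symbol applied to depth-≤(k−1) arguments, giving N_k = 4 + N_{k-1} + N_{k-1} + N_{k-1}.
N_0 = 4
Explicitly: a, b, e, d.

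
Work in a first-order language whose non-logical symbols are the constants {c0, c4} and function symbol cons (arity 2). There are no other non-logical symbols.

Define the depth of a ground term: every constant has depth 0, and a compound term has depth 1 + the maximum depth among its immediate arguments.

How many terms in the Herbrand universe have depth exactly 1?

4

Write N_k for the number of ground terms of depth ≤ k. A term of depth ≤ k is either a constant or a function symbol applied to arguments of depth ≤ k−1, so N_k = 2 + N_{k-1}^2.
N_0 = 2
N_1 = 2 + 2^2 = 6
Terms of depth exactly 1: N_1 − N_0 = 6 − 2 = 4.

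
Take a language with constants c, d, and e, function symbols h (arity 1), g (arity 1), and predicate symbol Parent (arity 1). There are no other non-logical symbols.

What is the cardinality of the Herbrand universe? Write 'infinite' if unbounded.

infinite

The signature has at least one function symbol (h, arity 1) and at least one constant (c).
Iterating h gives infinitely many distinct ground terms: c, h(c), h(h(c)), ...
So the Herbrand universe is infinite.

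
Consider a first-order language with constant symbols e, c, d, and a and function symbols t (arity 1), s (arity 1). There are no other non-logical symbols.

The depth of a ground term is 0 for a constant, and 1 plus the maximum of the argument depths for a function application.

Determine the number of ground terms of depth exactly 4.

Let N_k count ground terms of depth at most k. Each non-constant term of depth ≤ k is some function symbol applied to depth-≤(k−1) arguments, giving N_k = 4 + N_{k-1} + N_{k-1}.
N_0 = 4
N_1 = 4 + 4 + 4 = 12
N_2 = 4 + 12 + 12 = 28
N_3 = 4 + 28 + 28 = 60
N_4 = 4 + 60 + 60 = 124
Terms of depth exactly 4: N_4 − N_3 = 124 − 60 = 64.

64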